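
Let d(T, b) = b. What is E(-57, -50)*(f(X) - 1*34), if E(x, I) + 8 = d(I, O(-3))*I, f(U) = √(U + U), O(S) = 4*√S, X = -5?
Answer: 8*(1 + 25*I*√3)*(34 - I*√10) ≈ 1367.4 + 11753.0*I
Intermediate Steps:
f(U) = √2*√U (f(U) = √(2*U) = √2*√U)
E(x, I) = -8 + 4*I*I*√3 (E(x, I) = -8 + (4*√(-3))*I = -8 + (4*(I*√3))*I = -8 + (4*I*√3)*I = -8 + 4*I*I*√3)
E(-57, -50)*(f(X) - 1*34) = (-8 + 4*I*(-50)*√3)*(√2*√(-5) - 1*34) = (-8 - 200*I*√3)*(√2*(I*√5) - 34) = (-8 - 200*I*√3)*(I*√10 - 34) = (-8 - 200*I*√3)*(-34 + I*√10) = (-34 + I*√10)*(-8 - 200*I*√3)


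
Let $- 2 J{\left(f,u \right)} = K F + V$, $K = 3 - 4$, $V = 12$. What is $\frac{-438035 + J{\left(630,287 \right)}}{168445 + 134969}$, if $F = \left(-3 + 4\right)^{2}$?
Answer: $- \frac{292027}{202276} \approx -1.4437$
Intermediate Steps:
$F = 1$ ($F = 1^{2} = 1$)
$K = -1$ ($K = 3 - 4 = -1$)
$J{\left(f,u \right)} = - \frac{11}{2}$ ($J{\left(f,u \right)} = - \frac{\left(-1\right) 1 + 12}{2} = - \frac{-1 + 12}{2} = \left(- \frac{1}{2}\right) 11 = - \frac{11}{2}$)
$\frac{-438035 + J{\left(630,287 \right)}}{168445 + 134969} = \frac{-438035 - \frac{11}{2}}{168445 + 134969} = - \frac{876081}{2 \cdot 303414} = \left(- \frac{876081}{2}\right) \frac{1}{303414} = - \frac{292027}{202276}$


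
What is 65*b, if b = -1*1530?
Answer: -99450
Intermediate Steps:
b = -1530
65*b = 65*(-1530) = -99450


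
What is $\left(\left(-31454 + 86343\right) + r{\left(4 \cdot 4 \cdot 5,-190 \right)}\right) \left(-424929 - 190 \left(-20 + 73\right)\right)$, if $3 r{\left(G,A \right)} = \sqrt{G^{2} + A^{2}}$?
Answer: $-23876660111 - \frac{21749950 \sqrt{17}}{3} \approx -2.3907 \cdot 10^{10}$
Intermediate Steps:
$r{\left(G,A \right)} = \frac{\sqrt{A^{2} + G^{2}}}{3}$ ($r{\left(G,A \right)} = \frac{\sqrt{G^{2} + A^{2}}}{3} = \frac{\sqrt{A^{2} + G^{2}}}{3}$)
$\left(\left(-31454 + 86343\right) + r{\left(4 \cdot 4 \cdot 5,-190 \right)}\right) \left(-424929 - 190 \left(-20 + 73\right)\right) = \left(\left(-31454 + 86343\right) + \frac{\sqrt{\left(-190\right)^{2} + \left(4 \cdot 4 \cdot 5\right)^{2}}}{3}\right) \left(-424929 - 190 \left(-20 + 73\right)\right) = \left(54889 + \frac{\sqrt{36100 + \left(16 \cdot 5\right)^{2}}}{3}\right) \left(-424929 - 10070\right) = \left(54889 + \frac{\sqrt{36100 + 80^{2}}}{3}\right) \left(-424929 - 10070\right) = \left(54889 + \frac{\sqrt{36100 + 6400}}{3}\right) \left(-434999\right) = \left(54889 + \frac{\sqrt{42500}}{3}\right) \left(-434999\right) = \left(54889 + \frac{50 \sqrt{17}}{3}\right) \left(-434999\right) = -23876660111 - \frac{21749950 \sqrt{17}}{3}$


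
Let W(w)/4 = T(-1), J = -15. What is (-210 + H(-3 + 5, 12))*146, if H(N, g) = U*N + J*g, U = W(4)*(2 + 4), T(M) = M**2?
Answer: -49932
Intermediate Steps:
W(w) = 4 (W(w) = 4*(-1)**2 = 4*1 = 4)
U = 24 (U = 4*(2 + 4) = 4*6 = 24)
H(N, g) = -15*g + 24*N (H(N, g) = 24*N - 15*g = -15*g + 24*N)
(-210 + H(-3 + 5, 12))*146 = (-210 + (-15*12 + 24*(-3 + 5)))*146 = (-210 + (-180 + 24*2))*146 = (-210 + (-180 + 48))*146 = (-210 - 132)*146 = -342*146 = -49932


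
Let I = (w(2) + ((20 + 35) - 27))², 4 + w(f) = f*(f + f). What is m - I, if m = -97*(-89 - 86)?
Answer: 15951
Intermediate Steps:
w(f) = -4 + 2*f² (w(f) = -4 + f*(f + f) = -4 + f*(2*f) = -4 + 2*f²)
m = 16975 (m = -97*(-175) = 16975)
I = 1024 (I = ((-4 + 2*2²) + ((20 + 35) - 27))² = ((-4 + 2*4) + (55 - 27))² = ((-4 + 8) + 28)² = (4 + 28)² = 32² = 1024)
m - I = 16975 - 1*1024 = 16975 - 1024 = 15951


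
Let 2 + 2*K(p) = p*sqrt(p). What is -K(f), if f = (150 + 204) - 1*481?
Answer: 1 + 127*I*sqrt(127)/2 ≈ 1.0 + 715.61*I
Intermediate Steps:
f = -127 (f = 354 - 481 = -127)
K(p) = -1 + p**(3/2)/2 (K(p) = -1 + (p*sqrt(p))/2 = -1 + p**(3/2)/2)
-K(f) = -(-1 + (-127)**(3/2)/2) = -(-1 + (-127*I*sqrt(127))/2) = -(-1 - 127*I*sqrt(127)/2) = 1 + 127*I*sqrt(127)/2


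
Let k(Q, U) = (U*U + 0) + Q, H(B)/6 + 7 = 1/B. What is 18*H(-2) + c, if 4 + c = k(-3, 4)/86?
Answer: -69991/86 ≈ -813.85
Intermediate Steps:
H(B) = -42 + 6/B (H(B) = -42 + 6*(1/B) = -42 + 6/B)
k(Q, U) = Q + U**2 (k(Q, U) = (U**2 + 0) + Q = U**2 + Q = Q + U**2)
c = -331/86 (c = -4 + (-3 + 4**2)/86 = -4 + (-3 + 16)*(1/86) = -4 + 13*(1/86) = -4 + 13/86 = -331/86 ≈ -3.8488)
18*H(-2) + c = 18*(-42 + 6/(-2)) - 331/86 = 18*(-42 + 6*(-1/2)) - 331/86 = 18*(-42 - 3) - 331/86 = 18*(-45) - 331/86 = -810 - 331/86 = -69991/86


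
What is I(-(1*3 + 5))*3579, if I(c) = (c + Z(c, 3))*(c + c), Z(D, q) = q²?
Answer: -57264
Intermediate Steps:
I(c) = 2*c*(9 + c) (I(c) = (c + 3²)*(c + c) = (c + 9)*(2*c) = (9 + c)*(2*c) = 2*c*(9 + c))
I(-(1*3 + 5))*3579 = (2*(-(1*3 + 5))*(9 - (1*3 + 5)))*3579 = (2*(-(3 + 5))*(9 - (3 + 5)))*3579 = (2*(-1*8)*(9 - 1*8))*3579 = (2*(-8)*(9 - 8))*3579 = (2*(-8)*1)*3579 = -16*3579 = -57264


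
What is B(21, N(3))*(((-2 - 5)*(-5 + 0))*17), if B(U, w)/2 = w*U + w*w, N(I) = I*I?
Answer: 321300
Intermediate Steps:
N(I) = I²
B(U, w) = 2*w² + 2*U*w (B(U, w) = 2*(w*U + w*w) = 2*(U*w + w²) = 2*(w² + U*w) = 2*w² + 2*U*w)
B(21, N(3))*(((-2 - 5)*(-5 + 0))*17) = (2*3²*(21 + 3²))*(((-2 - 5)*(-5 + 0))*17) = (2*9*(21 + 9))*(-7*(-5)*17) = (2*9*30)*(35*17) = 540*595 = 321300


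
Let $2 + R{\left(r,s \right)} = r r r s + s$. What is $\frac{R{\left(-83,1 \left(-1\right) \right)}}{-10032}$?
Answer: $- \frac{71473}{1254} \approx -56.996$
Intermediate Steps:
$R{\left(r,s \right)} = -2 + s + s r^{3}$ ($R{\left(r,s \right)} = -2 + \left(r r r s + s\right) = -2 + \left(r^{2} r s + s\right) = -2 + \left(r^{3} s + s\right) = -2 + \left(s r^{3} + s\right) = -2 + \left(s + s r^{3}\right) = -2 + s + s r^{3}$)
$\frac{R{\left(-83,1 \left(-1\right) \right)}}{-10032} = \frac{-2 + 1 \left(-1\right) + 1 \left(-1\right) \left(-83\right)^{3}}{-10032} = \left(-2 - 1 - -571787\right) \left(- \frac{1}{10032}\right) = \left(-2 - 1 + 571787\right) \left(- \frac{1}{10032}\right) = 571784 \left(- \frac{1}{10032}\right) = - \frac{71473}{1254}$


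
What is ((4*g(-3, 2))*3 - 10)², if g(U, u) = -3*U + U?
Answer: 3844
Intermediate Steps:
g(U, u) = -2*U
((4*g(-3, 2))*3 - 10)² = ((4*(-2*(-3)))*3 - 10)² = ((4*6)*3 - 10)² = (24*3 - 10)² = (72 - 10)² = 62² = 3844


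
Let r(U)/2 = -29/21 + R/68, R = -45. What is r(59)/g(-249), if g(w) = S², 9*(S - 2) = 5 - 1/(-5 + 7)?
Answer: -5834/8925 ≈ -0.65367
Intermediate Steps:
r(U) = -2917/714 (r(U) = 2*(-29/21 - 45/68) = 2*(-2917/1428) = -2917/714)
S = 5/2 (S = 2 + (5 - 1/(-5 + 7))/9 = 2 + (5 - 1/2)/9 = 2 + (5 - 1*½)/9 = 2 + (5 - ½)/9 = 2 + (⅑)*(9/2) = 2 + ½ = 5/2 ≈ 2.5000)
g(w) = 25/4 (g(w) = (5/2)² = 25/4)
r(59)/g(-249) = -2917/(714*25/4) = -2917/714*4/25 = -5834/8925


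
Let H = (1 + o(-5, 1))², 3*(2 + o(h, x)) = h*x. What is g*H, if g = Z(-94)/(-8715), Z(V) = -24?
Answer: 512/26145 ≈ 0.019583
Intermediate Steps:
o(h, x) = -2 + h*x/3 (o(h, x) = -2 + (h*x)/3 = -2 + h*x/3)
H = 64/9 (H = (1 + (-2 + (⅓)*(-5)*1))² = (1 + (-2 - 5/3))² = (1 - 11/3)² = (-8/3)² = 64/9 ≈ 7.1111)
g = 8/2905 (g = -24/(-8715) = -24*(-1/8715) = 8/2905 ≈ 0.0027539)
g*H = (8/2905)*(64/9) = 512/26145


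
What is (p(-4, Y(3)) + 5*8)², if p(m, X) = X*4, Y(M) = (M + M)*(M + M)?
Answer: 33856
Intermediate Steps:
Y(M) = 4*M² (Y(M) = (2*M)*(2*M) = 4*M²)
p(m, X) = 4*X
(p(-4, Y(3)) + 5*8)² = (4*(4*3²) + 5*8)² = (4*(4*9) + 40)² = (4*36 + 40)² = (144 + 40)² = 184² = 33856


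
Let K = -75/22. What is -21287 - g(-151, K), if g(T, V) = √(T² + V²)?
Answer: -21287 - √11041309/22 ≈ -21438.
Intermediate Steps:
K = -75/22 (K = -75*1/22 = -75/22 ≈ -3.4091)
-21287 - g(-151, K) = -21287 - √((-151)² + (-75/22)²) = -21287 - √(22801 + 5625/484) = -21287 - √(11041309/484) = -21287 - √11041309/22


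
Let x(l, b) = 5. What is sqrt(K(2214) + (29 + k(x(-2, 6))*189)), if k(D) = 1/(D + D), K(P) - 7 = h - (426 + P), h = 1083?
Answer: 3*I*sqrt(16690)/10 ≈ 38.757*I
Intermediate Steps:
K(P) = 664 - P (K(P) = 7 + (1083 - (426 + P)) = 7 + (1083 + (-426 - P)) = 7 + (657 - P) = 664 - P)
k(D) = 1/(2*D)
sqrt(K(2214) + (29 + k(x(-2, 6))*189)) = sqrt((664 - 1*2214) + (29 + ((1/2)/5)*189)) = sqrt((664 - 2214) + (29 + ((1/2)*(1/5))*189)) = sqrt(-1550 + (29 + (1/10)*189)) = sqrt(-1550 + (29 + 189/10)) = sqrt(-1550 + 479/10) = sqrt(-15021/10) = 3*I*sqrt(16690)/10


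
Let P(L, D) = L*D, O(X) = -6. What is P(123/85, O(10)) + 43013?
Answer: 3655367/85 ≈ 43004.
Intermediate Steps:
P(L, D) = D*L
P(123/85, O(10)) + 43013 = -738/85 + 43013 = 3655367/85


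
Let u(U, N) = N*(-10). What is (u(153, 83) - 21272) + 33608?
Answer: 11506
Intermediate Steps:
u(U, N) = -10*N
(u(153, 83) - 21272) + 33608 = (-10*83 - 21272) + 33608 = (-830 - 21272) + 33608 = -22102 + 33608 = 11506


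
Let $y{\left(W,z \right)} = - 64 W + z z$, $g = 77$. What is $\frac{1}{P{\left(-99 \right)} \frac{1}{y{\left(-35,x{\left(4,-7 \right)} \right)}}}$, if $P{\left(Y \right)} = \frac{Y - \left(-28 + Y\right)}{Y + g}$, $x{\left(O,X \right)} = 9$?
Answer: $- \frac{25531}{14} \approx -1823.6$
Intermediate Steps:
$y{\left(W,z \right)} = z^{2} - 64 W$ ($y{\left(W,z \right)} = - 64 W + z^{2} = z^{2} - 64 W$)
$P{\left(Y \right)} = \frac{28}{77 + Y}$ ($P{\left(Y \right)} = \frac{Y - \left(-28 + Y\right)}{Y + 77} = \frac{28}{77 + Y}$)
$\frac{1}{P{\left(-99 \right)} \frac{1}{y{\left(-35,x{\left(4,-7 \right)} \right)}}} = \frac{1}{\frac{28}{77 - 99} \frac{1}{9^{2} - -2240}} = \frac{1}{\frac{28}{-22} \frac{1}{81 + 2240}} = \frac{1}{28 \left(- \frac{1}{22}\right) \frac{1}{2321}} = \frac{1}{\left(- \frac{14}{11}\right) \frac{1}{2321}} = \frac{1}{- \frac{14}{25531}} = - \frac{25531}{14}$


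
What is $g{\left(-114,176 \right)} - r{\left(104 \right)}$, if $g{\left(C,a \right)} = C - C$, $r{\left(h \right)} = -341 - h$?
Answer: $445$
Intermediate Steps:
$g{\left(C,a \right)} = 0$
$g{\left(-114,176 \right)} - r{\left(104 \right)} = 0 - \left(-341 - 104\right) = 0 - -445 = 0 + 445 = 445$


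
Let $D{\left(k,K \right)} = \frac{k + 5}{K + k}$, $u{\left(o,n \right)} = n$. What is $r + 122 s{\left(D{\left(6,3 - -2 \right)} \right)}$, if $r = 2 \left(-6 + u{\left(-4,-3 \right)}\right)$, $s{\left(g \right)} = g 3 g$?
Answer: $348$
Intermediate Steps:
$D{\left(k,K \right)} = \frac{5 + k}{K + k}$
$s{\left(g \right)} = 3 g^{2}$ ($s{\left(g \right)} = 3 g g = 3 g^{2}$)
$r = -18$ ($r = 2 \left(-6 - 3\right) = 2 \left(-9\right) = -18$)
$r + 122 s{\left(D{\left(6,3 - -2 \right)} \right)} = -18 + 122 \cdot 3 \left(\frac{5 + 6}{\left(3 - -2\right) + 6}\right)^{2} = -18 + 122 \cdot 3 \left(\frac{1}{\left(3 + 2\right) + 6} \cdot 11\right)^{2} = -18 + 122 \cdot 3 \left(\frac{1}{5 + 6} \cdot 11\right)^{2} = -18 + 122 \cdot 3 \left(\frac{1}{11} \cdot 11\right)^{2} = -18 + 122 \cdot 3 \cdot 1^{2} = -18 + 122 \cdot 3 \cdot 1 = -18 + 122 \cdot 3 = -18 + 366 = 348$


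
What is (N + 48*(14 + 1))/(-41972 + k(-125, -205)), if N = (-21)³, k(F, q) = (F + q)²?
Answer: -8541/66928 ≈ -0.12761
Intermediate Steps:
N = -9261
(N + 48*(14 + 1))/(-41972 + k(-125, -205)) = (-9261 + 48*(14 + 1))/(-41972 + (-125 - 205)²) = (-9261 + 48*15)/(-41972 + (-330)²) = (-9261 + 720)/(-41972 + 108900) = -8541/66928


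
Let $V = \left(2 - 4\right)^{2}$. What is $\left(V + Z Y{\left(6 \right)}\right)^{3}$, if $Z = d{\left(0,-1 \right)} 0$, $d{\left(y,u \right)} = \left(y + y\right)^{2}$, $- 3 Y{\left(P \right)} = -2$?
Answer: $64$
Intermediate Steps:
$Y{\left(P \right)} = \frac{2}{3}$ ($Y{\left(P \right)} = \left(- \frac{1}{3}\right) \left(-2\right) = \frac{2}{3}$)
$d{\left(y,u \right)} = 4 y^{2}$ ($d{\left(y,u \right)} = \left(2 y\right)^{2} = 4 y^{2}$)
$Z = 0$ ($Z = 4 \cdot 0^{2} \cdot 0 = 4 \cdot 0 \cdot 0 = 0 \cdot 0 = 0$)
$V = 4$ ($V = \left(-2\right)^{2} = 4$)
$\left(V + Z Y{\left(6 \right)}\right)^{3} = \left(4 + 0 \cdot \frac{2}{3}\right)^{3} = \left(4 + 0\right)^{3} = 4^{3} = 64$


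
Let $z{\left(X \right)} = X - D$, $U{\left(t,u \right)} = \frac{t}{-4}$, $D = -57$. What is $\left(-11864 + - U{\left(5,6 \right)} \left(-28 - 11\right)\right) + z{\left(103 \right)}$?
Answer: $- \frac{47011}{4} \approx -11753.0$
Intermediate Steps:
$U{\left(t,u \right)} = - \frac{t}{4}$ ($U{\left(t,u \right)} = t \left(- \frac{1}{4}\right) = - \frac{t}{4}$)
$z{\left(X \right)} = 57 + X$ ($z{\left(X \right)} = X - -57 = X + 57 = 57 + X$)
$\left(-11864 + - U{\left(5,6 \right)} \left(-28 - 11\right)\right) + z{\left(103 \right)} = \left(-11864 + - \frac{\left(-1\right) 5}{4} \left(-28 - 11\right)\right) + \left(57 + 103\right) = \left(-11864 + \left(-1\right) \left(- \frac{5}{4}\right) \left(-39\right)\right) + 160 = \left(-11864 + \frac{5}{4} \left(-39\right)\right) + 160 = \left(-11864 - \frac{195}{4}\right) + 160 = - \frac{47651}{4} + 160 = - \frac{47011}{4}$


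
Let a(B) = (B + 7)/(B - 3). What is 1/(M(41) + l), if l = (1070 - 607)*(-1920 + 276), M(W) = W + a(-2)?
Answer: -1/761132 ≈ -1.3138e-6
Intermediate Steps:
a(B) = (7 + B)/(-3 + B)
M(W) = -1 + W (M(W) = W + (7 - 2)/(-3 - 2) = W + 5/(-5) = W - 1/5*5 = W - 1 = -1 + W)
l = -761172 (l = 463*(-1644) = -761172)
1/(M(41) + l) = 1/((-1 + 41) - 761172) = 1/(40 - 761172) = 1/(-761132) = -1/761132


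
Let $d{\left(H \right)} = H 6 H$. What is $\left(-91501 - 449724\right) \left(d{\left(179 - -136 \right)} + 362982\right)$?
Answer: $-518673236700$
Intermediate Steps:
$d{\left(H \right)} = 6 H^{2}$ ($d{\left(H \right)} = 6 H H = 6 H^{2}$)
$\left(-91501 - 449724\right) \left(d{\left(179 - -136 \right)} + 362982\right) = \left(-91501 - 449724\right) \left(6 \left(179 - -136\right)^{2} + 362982\right) = - 541225 \left(6 \left(179 + 136\right)^{2} + 362982\right) = - 541225 \left(6 \cdot 315^{2} + 362982\right) = - 541225 \left(6 \cdot 99225 + 362982\right) = - 541225 \left(595350 + 362982\right) = \left(-541225\right) 958332 = -518673236700$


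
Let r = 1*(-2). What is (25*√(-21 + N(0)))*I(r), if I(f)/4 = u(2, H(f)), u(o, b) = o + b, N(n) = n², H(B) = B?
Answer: 0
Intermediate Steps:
u(o, b) = b + o
r = -2
I(f) = 8 + 4*f (I(f) = 4*(f + 2) = 4*(2 + f) = 8 + 4*f)
(25*√(-21 + N(0)))*I(r) = (25*√(-21 + 0²))*(8 + 4*(-2)) = (25*√(-21 + 0))*(8 - 8) = (25*√(-21))*0 = (25*(I*√21))*0 = (25*I*√21)*0 = 0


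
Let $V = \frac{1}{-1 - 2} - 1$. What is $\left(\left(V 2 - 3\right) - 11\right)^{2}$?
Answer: $\frac{2500}{9} \approx 277.78$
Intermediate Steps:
$V = - \frac{4}{3}$ ($V = \frac{1}{-3} - 1 = - \frac{1}{3} - 1 = - \frac{4}{3} \approx -1.3333$)
$\left(\left(V 2 - 3\right) - 11\right)^{2} = \left(\left(\left(- \frac{4}{3}\right) 2 - 3\right) - 11\right)^{2} = \left(\left(- \frac{8}{3} - 3\right) - 11\right)^{2} = \left(- \frac{17}{3} - 11\right)^{2} = \left(- \frac{50}{3}\right)^{2} = \frac{2500}{9}$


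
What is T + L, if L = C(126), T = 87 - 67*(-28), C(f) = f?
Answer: 2089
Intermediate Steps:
T = 1963 (T = 87 + 1876 = 1963)
L = 126
T + L = 1963 + 126 = 2089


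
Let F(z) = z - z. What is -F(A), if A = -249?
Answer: 0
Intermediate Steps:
F(z) = 0
-F(A) = -1*0 = 0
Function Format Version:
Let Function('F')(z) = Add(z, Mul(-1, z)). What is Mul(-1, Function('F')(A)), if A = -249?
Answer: 0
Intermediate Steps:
Function('F')(z) = 0
Mul(-1, Function('F')(A)) = Mul(-1, 0) = 0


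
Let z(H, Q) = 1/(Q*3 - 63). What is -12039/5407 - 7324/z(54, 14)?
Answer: 831606189/5407 ≈ 1.5380e+5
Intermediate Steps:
z(H, Q) = 1/(-63 + 3*Q) (z(H, Q) = 1/(3*Q - 63) = 1/(-63 + 3*Q))
-12039/5407 - 7324/z(54, 14) = -12039/5407 - 7324/(1/(3*(-21 + 14))) = -12039*1/5407 - 7324/((1/3)/(-7)) = -12039/5407 - 7324/((1/3)*(-1/7)) = -12039/5407 - 7324/(-1/21) = -12039/5407 - 7324*(-21) = -12039/5407 + 153804 = 831606189/5407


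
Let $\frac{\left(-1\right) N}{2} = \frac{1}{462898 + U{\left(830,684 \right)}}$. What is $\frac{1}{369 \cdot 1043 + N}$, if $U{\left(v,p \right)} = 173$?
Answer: $\frac{463071}{178220746555} \approx 2.5983 \cdot 10^{-6}$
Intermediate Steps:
$N = - \frac{2}{463071}$ ($N = - \frac{2}{462898 + 173} = - \frac{2}{463071} \approx -4.319 \cdot 10^{-6}$)
$\frac{1}{369 \cdot 1043 + N} = \frac{1}{369 \cdot 1043 - \frac{2}{463071}} = \frac{1}{384867 - \frac{2}{463071}} = \frac{1}{\frac{178220746555}{463071}} = \frac{463071}{178220746555}$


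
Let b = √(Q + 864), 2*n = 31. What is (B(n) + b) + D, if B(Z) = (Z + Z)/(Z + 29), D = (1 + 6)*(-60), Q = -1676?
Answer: -37318/89 + 2*I*√203 ≈ -419.3 + 28.496*I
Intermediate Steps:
n = 31/2 (n = (½)*31 = 31/2 ≈ 15.500)
D = -420 (D = 7*(-60) = -420)
B(Z) = 2*Z/(29 + Z) (B(Z) = (2*Z)/(29 + Z) = 2*Z/(29 + Z))
b = 2*I*√203 (b = √(-1676 + 864) = √(-812) = 2*I*√203 ≈ 28.496*I)
(B(n) + b) + D = (2*(31/2)/(29 + 31/2) + 2*I*√203) - 420 = (2*(31/2)/(89/2) + 2*I*√203) - 420 = (2*(31/2)*(2/89) + 2*I*√203) - 420 = (62/89 + 2*I*√203) - 420 = -37318/89 + 2*I*√203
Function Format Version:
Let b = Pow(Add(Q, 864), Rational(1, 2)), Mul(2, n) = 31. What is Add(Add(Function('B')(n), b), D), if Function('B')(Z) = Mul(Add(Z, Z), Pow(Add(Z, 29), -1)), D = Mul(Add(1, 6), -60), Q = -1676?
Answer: Add(Rational(-37318, 89), Mul(2, I, Pow(203, Rational(1, 2)))) ≈ Add(-419.30, Mul(28.496, I))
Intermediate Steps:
n = Rational(31, 2) (n = Mul(Rational(1, 2), 31) = Rational(31, 2) ≈ 15.500)
D = -420 (D = Mul(7, -60) = -420)
Function('B')(Z) = Mul(2, Z, Pow(Add(29, Z), -1)) (Function('B')(Z) = Mul(Mul(2, Z), Pow(Add(29, Z), -1)) = Mul(2, Z, Pow(Add(29, Z), -1)))
b = Mul(2, I, Pow(203, Rational(1, 2))) (b = Pow(Add(-1676, 864), Rational(1, 2)) = Pow(-812, Rational(1, 2)) = Mul(2, I, Pow(203, Rational(1, 2))) ≈ Mul(28.496, I))
Add(Add(Function('B')(n), b), D) = Add(Add(Mul(2, Rational(31, 2), Pow(Add(29, Rational(31, 2)), -1)), Mul(2, I, Pow(203, Rational(1, 2)))), -420) = Add(Add(Mul(2, Rational(31, 2), Pow(Rational(89, 2), -1)), Mul(2, I, Pow(203, Rational(1, 2)))), -420) = Add(Add(Mul(2, Rational(31, 2), Rational(2, 89)), Mul(2, I, Pow(203, Rational(1, 2)))), -420) = Add(Add(Rational(62, 89), Mul(2, I, Pow(203, Rational(1, 2)))), -420) = Add(Rational(-37318, 89), Mul(2, I, Pow(203, Rational(1, 2))))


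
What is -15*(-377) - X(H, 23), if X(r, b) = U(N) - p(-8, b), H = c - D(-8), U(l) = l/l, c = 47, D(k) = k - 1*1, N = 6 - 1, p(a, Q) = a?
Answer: 5646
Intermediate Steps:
N = 5
D(k) = -1 + k (D(k) = k - 1 = -1 + k)
U(l) = 1
H = 56 (H = 47 - (-1 - 8) = 47 - 1*(-9) = 47 + 9 = 56)
X(r, b) = 9 (X(r, b) = 1 - 1*(-8) = 1 + 8 = 9)
-15*(-377) - X(H, 23) = -15*(-377) - 1*9 = 5655 - 9 = 5646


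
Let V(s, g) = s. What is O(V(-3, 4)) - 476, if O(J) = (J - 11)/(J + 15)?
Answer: -2863/6 ≈ -477.17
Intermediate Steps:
O(J) = (-11 + J)/(15 + J)
O(V(-3, 4)) - 476 = (-11 - 3)/(15 - 3) - 476 = -14/12 - 476 = (1/12)*(-14) - 476 = -7/6 - 476 = -2863/6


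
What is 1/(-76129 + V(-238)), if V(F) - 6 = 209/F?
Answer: -238/18117483 ≈ -1.3136e-5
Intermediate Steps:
V(F) = 6 + 209/F
1/(-76129 + V(-238)) = 1/(-76129 + (6 + 209/(-238))) = 1/(-76129 + (6 + 209*(-1/238))) = 1/(-76129 + (6 - 209/238)) = 1/(-76129 + 1219/238) = 1/(-18117483/238) = -238/18117483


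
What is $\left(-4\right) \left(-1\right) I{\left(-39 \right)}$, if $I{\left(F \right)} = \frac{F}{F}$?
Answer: $4$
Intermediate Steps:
$I{\left(F \right)} = 1$
$\left(-4\right) \left(-1\right) I{\left(-39 \right)} = \left(-4\right) \left(-1\right) 1 = 4 \cdot 1 = 4$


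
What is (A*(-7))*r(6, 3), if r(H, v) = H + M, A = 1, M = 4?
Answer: -70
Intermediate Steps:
r(H, v) = 4 + H (r(H, v) = H + 4 = 4 + H)
(A*(-7))*r(6, 3) = (1*(-7))*(4 + 6) = -7*10 = -70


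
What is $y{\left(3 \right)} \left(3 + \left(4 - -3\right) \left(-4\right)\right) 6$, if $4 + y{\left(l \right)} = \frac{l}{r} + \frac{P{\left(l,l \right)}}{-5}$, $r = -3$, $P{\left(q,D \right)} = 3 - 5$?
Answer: $690$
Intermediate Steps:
$P{\left(q,D \right)} = -2$ ($P{\left(q,D \right)} = 3 - 5 = -2$)
$y{\left(l \right)} = - \frac{18}{5} - \frac{l}{3}$ ($y{\left(l \right)} = -4 + \left(\frac{l}{-3} - \frac{2}{-5}\right) = -4 + \left(l \left(- \frac{1}{3}\right) - - \frac{2}{5}\right) = -4 - \left(- \frac{2}{5} + \frac{l}{3}\right) = - \frac{18}{5} - \frac{l}{3}$)
$y{\left(3 \right)} \left(3 + \left(4 - -3\right) \left(-4\right)\right) 6 = \left(- \frac{18}{5} - 1\right) \left(3 + \left(4 - -3\right) \left(-4\right)\right) 6 = \left(- \frac{18}{5} - 1\right) \left(3 + \left(4 + 3\right) \left(-4\right)\right) 6 = - \frac{23 \left(3 + 7 \left(-4\right)\right)}{5} \cdot 6 = - \frac{23 \left(3 - 28\right)}{5} \cdot 6 = \left(- \frac{23}{5}\right) \left(-25\right) 6 = 115 \cdot 6 = 690$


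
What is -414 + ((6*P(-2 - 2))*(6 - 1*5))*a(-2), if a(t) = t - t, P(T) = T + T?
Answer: -414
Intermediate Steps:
P(T) = 2*T
a(t) = 0
-414 + ((6*P(-2 - 2))*(6 - 1*5))*a(-2) = -414 + ((6*(2*(-2 - 2)))*(6 - 1*5))*0 = -414 + ((6*(2*(-4)))*(6 - 5))*0 = -414 + ((6*(-8))*1)*0 = -414 - 48*1*0 = -414 - 48*0 = -414 + 0 = -414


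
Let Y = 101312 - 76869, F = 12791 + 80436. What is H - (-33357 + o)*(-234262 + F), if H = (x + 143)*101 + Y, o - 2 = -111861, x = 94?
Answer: -20480490180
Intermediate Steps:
F = 93227
Y = 24443
o = -111859 (o = 2 - 111861 = -111859)
H = 48380 (H = (94 + 143)*101 + 24443 = 237*101 + 24443 = 23937 + 24443 = 48380)
H - (-33357 + o)*(-234262 + F) = 48380 - (-33357 - 111859)*(-234262 + 93227) = 48380 - (-145216)*(-141035) = 48380 - 1*20480538560 = 48380 - 20480538560 = -20480490180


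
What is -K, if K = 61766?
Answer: -61766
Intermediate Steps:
-K = -1*61766 = -61766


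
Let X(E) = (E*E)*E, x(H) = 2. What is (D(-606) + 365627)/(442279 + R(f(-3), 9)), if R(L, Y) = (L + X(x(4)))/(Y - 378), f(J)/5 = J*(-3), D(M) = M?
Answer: 134692749/163200898 ≈ 0.82532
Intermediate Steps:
X(E) = E³ (X(E) = E²*E = E³)
f(J) = -15*J (f(J) = 5*(J*(-3)) = 5*(-3*J) = -15*J)
R(L, Y) = (8 + L)/(-378 + Y) (R(L, Y) = (L + 2³)/(Y - 378) = (L + 8)/(-378 + Y) = (8 + L)/(-378 + Y))
(D(-606) + 365627)/(442279 + R(f(-3), 9)) = (-606 + 365627)/(442279 + (8 - 15*(-3))/(-378 + 9)) = 365021/(442279 + (8 + 45)/(-369)) = 365021/(442279 - 1/369*53) = 365021/(442279 - 53/369) = 365021/(163200898/369) = 365021*(369/163200898) = 134692749/163200898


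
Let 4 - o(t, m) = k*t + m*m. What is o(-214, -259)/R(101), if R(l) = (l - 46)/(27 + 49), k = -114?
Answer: -6951948/55 ≈ -1.2640e+5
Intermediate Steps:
R(l) = -23/38 + l/76 (R(l) = (-46 + l)/76 = (-46 + l)*(1/76) = -23/38 + l/76)
o(t, m) = 4 - m² + 114*t (o(t, m) = 4 - (-114*t + m*m) = 4 - (-114*t + m²) = 4 - (m² - 114*t) = 4 + (-m² + 114*t) = 4 - m² + 114*t)
o(-214, -259)/R(101) = (4 - 1*(-259)² + 114*(-214))/(-23/38 + (1/76)*101) = (4 - 1*67081 - 24396)/(-23/38 + 101/76) = (4 - 67081 - 24396)/(55/76) = -91473*76/55 = -6951948/55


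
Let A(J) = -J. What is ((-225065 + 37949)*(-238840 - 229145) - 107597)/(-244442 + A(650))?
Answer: -87567373663/245092 ≈ -3.5728e+5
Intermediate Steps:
((-225065 + 37949)*(-238840 - 229145) - 107597)/(-244442 + A(650)) = ((-225065 + 37949)*(-238840 - 229145) - 107597)/(-244442 - 1*650) = (-187116*(-467985) - 107597)/(-244442 - 650) = (87567481260 - 107597)/(-245092) = 87567373663*(-1/245092) = -87567373663/245092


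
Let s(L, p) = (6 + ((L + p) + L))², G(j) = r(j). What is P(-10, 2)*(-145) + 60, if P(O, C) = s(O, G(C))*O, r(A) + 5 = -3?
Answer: 701860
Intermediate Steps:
r(A) = -8 (r(A) = -5 - 3 = -8)
G(j) = -8
s(L, p) = (6 + p + 2*L)² (s(L, p) = (6 + (p + 2*L))² = (6 + p + 2*L)²)
P(O, C) = O*(-2 + 2*O)² (P(O, C) = (6 - 8 + 2*O)²*O = (-2 + 2*O)²*O = O*(-2 + 2*O)²)
P(-10, 2)*(-145) + 60 = (4*(-10)*(-1 - 10)²)*(-145) + 60 = (4*(-10)*(-11)²)*(-145) + 60 = (4*(-10)*121)*(-145) + 60 = -4840*(-145) + 60 = 701800 + 60 = 701860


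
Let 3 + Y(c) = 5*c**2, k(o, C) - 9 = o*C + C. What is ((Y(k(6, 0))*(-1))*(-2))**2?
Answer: 646416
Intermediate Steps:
k(o, C) = 9 + C + C*o (k(o, C) = 9 + (o*C + C) = 9 + (C*o + C) = 9 + (C + C*o) = 9 + C + C*o)
Y(c) = -3 + 5*c**2
((Y(k(6, 0))*(-1))*(-2))**2 = (((-3 + 5*(9 + 0 + 0*6)**2)*(-1))*(-2))**2 = (((-3 + 5*(9 + 0 + 0)**2)*(-1))*(-2))**2 = (((-3 + 5*9**2)*(-1))*(-2))**2 = (((-3 + 5*81)*(-1))*(-2))**2 = (((-3 + 405)*(-1))*(-2))**2 = ((402*(-1))*(-2))**2 = (-402*(-2))**2 = 804**2 = 646416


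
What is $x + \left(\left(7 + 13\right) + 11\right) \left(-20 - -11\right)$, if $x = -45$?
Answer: $-324$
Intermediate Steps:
$x + \left(\left(7 + 13\right) + 11\right) \left(-20 - -11\right) = -45 + \left(\left(7 + 13\right) + 11\right) \left(-20 - -11\right) = -45 + \left(20 + 11\right) \left(-20 + 11\right) = -45 + 31 \left(-9\right) = -45 - 279 = -324$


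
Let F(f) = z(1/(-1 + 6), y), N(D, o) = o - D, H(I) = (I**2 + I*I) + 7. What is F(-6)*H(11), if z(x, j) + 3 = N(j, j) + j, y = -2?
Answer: -1245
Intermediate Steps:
H(I) = 7 + 2*I**2 (H(I) = (I**2 + I**2) + 7 = 2*I**2 + 7 = 7 + 2*I**2)
z(x, j) = -3 + j (z(x, j) = -3 + ((j - j) + j) = -3 + (0 + j) = -3 + j)
F(f) = -5 (F(f) = -3 - 2 = -5)
F(-6)*H(11) = -5*(7 + 2*11**2) = -5*(7 + 2*121) = -5*(7 + 242) = -5*249 = -1245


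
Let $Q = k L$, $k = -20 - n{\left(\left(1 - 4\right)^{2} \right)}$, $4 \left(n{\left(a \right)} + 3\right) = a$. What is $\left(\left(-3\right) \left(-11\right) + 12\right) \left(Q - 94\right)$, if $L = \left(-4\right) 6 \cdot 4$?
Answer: $78930$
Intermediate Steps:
$L = -96$ ($L = \left(-24\right) 4 = -96$)
$n{\left(a \right)} = -3 + \frac{a}{4}$
$k = - \frac{77}{4}$ ($k = -20 - \left(-3 + \frac{\left(1 - 4\right)^{2}}{4}\right) = -20 - \left(-3 + \frac{\left(-3\right)^{2}}{4}\right) = -20 - \left(-3 + \frac{1}{4} \cdot 9\right) = -20 - \left(-3 + \frac{9}{4}\right) = -20 - - \frac{3}{4} = -20 + \frac{3}{4} = - \frac{77}{4} \approx -19.25$)
$Q = 1848$ ($Q = \left(- \frac{77}{4}\right) \left(-96\right) = 1848$)
$\left(\left(-3\right) \left(-11\right) + 12\right) \left(Q - 94\right) = \left(\left(-3\right) \left(-11\right) + 12\right) \left(1848 - 94\right) = \left(33 + 12\right) 1754 = 45 \cdot 1754 = 78930$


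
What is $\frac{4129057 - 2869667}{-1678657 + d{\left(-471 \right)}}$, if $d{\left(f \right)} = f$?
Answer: $- \frac{57245}{76324} \approx -0.75003$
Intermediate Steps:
$\frac{4129057 - 2869667}{-1678657 + d{\left(-471 \right)}} = \frac{4129057 - 2869667}{-1678657 - 471} = \frac{4129057 - 2869667}{-1679128} = 1259390 \left(- \frac{1}{1679128}\right) = - \frac{57245}{76324}$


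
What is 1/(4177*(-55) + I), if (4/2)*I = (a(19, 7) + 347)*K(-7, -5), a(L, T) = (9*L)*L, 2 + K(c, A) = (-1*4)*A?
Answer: -1/197371 ≈ -5.0666e-6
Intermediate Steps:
K(c, A) = -2 - 4*A (K(c, A) = -2 + (-1*4)*A = -2 - 4*A)
a(L, T) = 9*L²
I = 32364 (I = ((9*19² + 347)*(-2 - 4*(-5)))/2 = ((9*361 + 347)*(-2 + 20))/2 = ((3249 + 347)*18)/2 = (3596*18)/2 = (½)*64728 = 32364)
1/(4177*(-55) + I) = 1/(4177*(-55) + 32364) = 1/(-229735 + 32364) = 1/(-197371) = -1/197371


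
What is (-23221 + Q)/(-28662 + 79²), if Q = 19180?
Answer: 4041/22421 ≈ 0.18023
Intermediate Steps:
(-23221 + Q)/(-28662 + 79²) = (-23221 + 19180)/(-28662 + 79²) = -4041/(-28662 + 6241) = -4041/(-22421) = -4041*(-1/22421) = 4041/22421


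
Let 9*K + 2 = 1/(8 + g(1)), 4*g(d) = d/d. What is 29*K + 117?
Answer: 32951/297 ≈ 110.95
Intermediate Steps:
g(d) = ¼ (g(d) = (d/d)/4 = (¼)*1 = ¼)
K = -62/297 (K = -2/9 + 1/(9*(8 + ¼)) = -2/9 + 1/(9*(33/4)) = -2/9 + (⅑)*(4/33) = -2/9 + 4/297 = -62/297 ≈ -0.20875)
29*K + 117 = 29*(-62/297) + 117 = -1798/297 + 117 = 32951/297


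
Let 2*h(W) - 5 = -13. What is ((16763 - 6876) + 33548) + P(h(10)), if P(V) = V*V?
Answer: 43451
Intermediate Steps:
h(W) = -4 (h(W) = 5/2 + (½)*(-13) = 5/2 - 13/2 = -4)
P(V) = V²
((16763 - 6876) + 33548) + P(h(10)) = ((16763 - 6876) + 33548) + (-4)² = (9887 + 33548) + 16 = 43435 + 16 = 43451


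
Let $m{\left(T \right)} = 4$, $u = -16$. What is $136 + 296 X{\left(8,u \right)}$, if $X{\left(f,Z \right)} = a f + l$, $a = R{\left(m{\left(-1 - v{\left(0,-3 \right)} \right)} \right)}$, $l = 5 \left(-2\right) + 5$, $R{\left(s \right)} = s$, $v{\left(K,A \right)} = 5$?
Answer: $8128$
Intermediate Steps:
$l = -5$ ($l = -10 + 5 = -5$)
$a = 4$
$X{\left(f,Z \right)} = -5 + 4 f$ ($X{\left(f,Z \right)} = 4 f - 5 = -5 + 4 f$)
$136 + 296 X{\left(8,u \right)} = 136 + 296 \left(-5 + 4 \cdot 8\right) = 136 + 296 \left(-5 + 32\right) = 136 + 296 \cdot 27 = 136 + 7992 = 8128$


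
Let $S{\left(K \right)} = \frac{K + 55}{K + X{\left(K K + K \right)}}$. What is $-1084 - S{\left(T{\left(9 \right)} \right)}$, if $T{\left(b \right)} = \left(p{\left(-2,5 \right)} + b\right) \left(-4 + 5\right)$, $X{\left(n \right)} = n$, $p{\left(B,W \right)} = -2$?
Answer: $- \frac{68354}{63} \approx -1085.0$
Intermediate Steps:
$T{\left(b \right)} = -2 + b$ ($T{\left(b \right)} = \left(-2 + b\right) \left(-4 + 5\right) = \left(-2 + b\right) 1 = -2 + b$)
$S{\left(K \right)} = \frac{55 + K}{K^{2} + 2 K}$ ($S{\left(K \right)} = \frac{K + 55}{K + \left(K K + K\right)} = \frac{55 + K}{K + \left(K^{2} + K\right)} = \frac{55 + K}{K + \left(K + K^{2}\right)} = \frac{55 + K}{K^{2} + 2 K}$)
$-1084 - S{\left(T{\left(9 \right)} \right)} = -1084 - \frac{55 + \left(-2 + 9\right)}{\left(-2 + 9\right) \left(2 + \left(-2 + 9\right)\right)} = -1084 - \frac{55 + 7}{7 \left(2 + 7\right)} = -1084 - \frac{1}{7} \cdot \frac{1}{9} \cdot 62 = -1084 - \frac{62}{63} = - \frac{68354}{63}$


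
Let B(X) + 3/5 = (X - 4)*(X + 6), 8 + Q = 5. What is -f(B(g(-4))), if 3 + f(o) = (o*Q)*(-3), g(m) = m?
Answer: 762/5 ≈ 152.40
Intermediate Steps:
Q = -3 (Q = -8 + 5 = -3)
B(X) = -3/5 + (-4 + X)*(6 + X) (B(X) = -3/5 + (X - 4)*(X + 6) = -3/5 + (-4 + X)*(6 + X))
f(o) = -3 + 9*o (f(o) = -3 + (o*(-3))*(-3) = -3 - 3*o*(-3) = -3 + 9*o)
-f(B(g(-4))) = -(-3 + 9*(-123/5 + (-4)**2 + 2*(-4))) = -(-3 + 9*(-123/5 + 16 - 8)) = -(-3 + 9*(-83/5)) = -(-3 - 747/5) = -1*(-762/5) = 762/5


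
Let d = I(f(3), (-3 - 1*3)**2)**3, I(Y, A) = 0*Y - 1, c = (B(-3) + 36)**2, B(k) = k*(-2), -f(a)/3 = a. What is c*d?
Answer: -1764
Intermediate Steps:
f(a) = -3*a
B(k) = -2*k
c = 1764 (c = (-2*(-3) + 36)**2 = (6 + 36)**2 = 42**2 = 1764)
I(Y, A) = -1 (I(Y, A) = 0 - 1 = -1)
d = -1 (d = (-1)**3 = -1)
c*d = 1764*(-1) = -1764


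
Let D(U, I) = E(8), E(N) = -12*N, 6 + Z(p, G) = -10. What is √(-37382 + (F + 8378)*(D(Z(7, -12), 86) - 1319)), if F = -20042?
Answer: √16467178 ≈ 4058.0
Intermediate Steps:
Z(p, G) = -16 (Z(p, G) = -6 - 10 = -16)
D(U, I) = -96 (D(U, I) = -12*8 = -96)
√(-37382 + (F + 8378)*(D(Z(7, -12), 86) - 1319)) = √(-37382 + (-20042 + 8378)*(-96 - 1319)) = √(-37382 - 11664*(-1415)) = √(-37382 + 16504560) = √16467178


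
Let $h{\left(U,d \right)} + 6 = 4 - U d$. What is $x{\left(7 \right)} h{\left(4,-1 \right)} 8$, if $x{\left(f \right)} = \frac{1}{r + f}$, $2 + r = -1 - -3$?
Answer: $\frac{16}{7} \approx 2.2857$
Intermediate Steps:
$r = 0$ ($r = -2 - -2 = -2 + \left(-1 + 3\right) = -2 + 2 = 0$)
$x{\left(f \right)} = \frac{1}{f}$ ($x{\left(f \right)} = \frac{1}{0 + f} = \frac{1}{f}$)
$h{\left(U,d \right)} = -2 - U d$ ($h{\left(U,d \right)} = -6 - \left(-4 + U d\right) = -2 - U d$)
$x{\left(7 \right)} h{\left(4,-1 \right)} 8 = \frac{-2 - 4 \left(-1\right)}{7} \cdot 8 = \frac{-2 + 4}{7} \cdot 8 = \frac{1}{7} \cdot 2 \cdot 8 = \frac{2}{7} \cdot 8 = \frac{16}{7}$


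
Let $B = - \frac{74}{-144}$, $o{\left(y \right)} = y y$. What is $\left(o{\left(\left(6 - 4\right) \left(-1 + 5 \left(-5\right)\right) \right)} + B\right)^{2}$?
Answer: $\frac{37917825625}{5184} \approx 7.3144 \cdot 10^{6}$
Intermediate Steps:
$o{\left(y \right)} = y^{2}$
$B = \frac{37}{72}$ ($B = \left(-74\right) \left(- \frac{1}{144}\right) = \frac{37}{72} \approx 0.51389$)
$\left(o{\left(\left(6 - 4\right) \left(-1 + 5 \left(-5\right)\right) \right)} + B\right)^{2} = \left(\left(\left(6 - 4\right) \left(-1 + 5 \left(-5\right)\right)\right)^{2} + \frac{37}{72}\right)^{2} = \left(\left(2 \left(-1 - 25\right)\right)^{2} + \frac{37}{72}\right)^{2} = \left(\left(2 \left(-26\right)\right)^{2} + \frac{37}{72}\right)^{2} = \left(\left(-52\right)^{2} + \frac{37}{72}\right)^{2} = \left(2704 + \frac{37}{72}\right)^{2} = \left(\frac{194725}{72}\right)^{2} = \frac{37917825625}{5184}$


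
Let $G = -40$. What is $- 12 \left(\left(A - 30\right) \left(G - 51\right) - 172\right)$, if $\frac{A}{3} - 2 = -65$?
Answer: $-237084$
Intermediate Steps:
$A = -189$ ($A = 6 + 3 \left(-65\right) = 6 - 195 = -189$)
$- 12 \left(\left(A - 30\right) \left(G - 51\right) - 172\right) = - 12 \left(\left(-189 - 30\right) \left(-40 - 51\right) - 172\right) = - 12 \left(\left(-219\right) \left(-91\right) - 172\right) = - 12 \left(19929 - 172\right) = \left(-12\right) 19757 = -237084$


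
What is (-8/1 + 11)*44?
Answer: 132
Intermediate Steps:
(-8/1 + 11)*44 = (-8*1 + 11)*44 = (-8 + 11)*44 = 3*44 = 132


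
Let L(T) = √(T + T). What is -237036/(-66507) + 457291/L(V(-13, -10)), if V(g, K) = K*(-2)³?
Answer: 79012/22169 + 457291*√10/40 ≈ 36156.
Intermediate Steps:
V(g, K) = -8*K (V(g, K) = K*(-8) = -8*K)
L(T) = √2*√T (L(T) = √(2*T) = √2*√T)
-237036/(-66507) + 457291/L(V(-13, -10)) = -237036/(-66507) + 457291/((√2*√(-8*(-10)))) = -237036*(-1/66507) + 457291/((√2*√80)) = 79012/22169 + 457291/((√2*(4*√5))) = 79012/22169 + 457291/((4*√10)) = 79012/22169 + 457291*(√10/40) = 79012/22169 + 457291*√10/40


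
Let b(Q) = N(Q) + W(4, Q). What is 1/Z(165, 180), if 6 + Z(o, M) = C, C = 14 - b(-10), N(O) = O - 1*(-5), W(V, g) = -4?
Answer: 1/17 ≈ 0.058824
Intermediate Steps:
N(O) = 5 + O (N(O) = O + 5 = 5 + O)
b(Q) = 1 + Q (b(Q) = (5 + Q) - 4 = 1 + Q)
C = 23 (C = 14 - (1 - 10) = 14 - 1*(-9) = 14 + 9 = 23)
Z(o, M) = 17 (Z(o, M) = -6 + 23 = 17)
1/Z(165, 180) = 1/17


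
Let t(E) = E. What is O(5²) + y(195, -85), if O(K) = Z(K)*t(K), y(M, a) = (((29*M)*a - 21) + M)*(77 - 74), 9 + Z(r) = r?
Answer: -1441103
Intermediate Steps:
Z(r) = -9 + r
y(M, a) = -63 + 3*M + 87*M*a (y(M, a) = ((29*M*a - 21) + M)*3 = ((-21 + 29*M*a) + M)*3 = (-21 + M + 29*M*a)*3 = -63 + 3*M + 87*M*a)
O(K) = K*(-9 + K) (O(K) = (-9 + K)*K = K*(-9 + K))
O(5²) + y(195, -85) = 5²*(-9 + 5²) + (-63 + 3*195 + 87*195*(-85)) = 25*(-9 + 25) + (-63 + 585 - 1442025) = 25*16 - 1441503 = 400 - 1441503 = -1441103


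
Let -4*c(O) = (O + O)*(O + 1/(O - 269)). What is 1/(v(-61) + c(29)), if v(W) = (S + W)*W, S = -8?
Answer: 480/1818509 ≈ 0.00026395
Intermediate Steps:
c(O) = -O*(O + 1/(-269 + O))/2 (c(O) = -(O + O)*(O + 1/(O - 269))/4 = -2*O*(O + 1/(-269 + O))/4 = -O*(O + 1/(-269 + O))/2)
v(W) = W*(-8 + W) (v(W) = (-8 + W)*W = W*(-8 + W))
1/(v(-61) + c(29)) = 1/(-61*(-8 - 61) + (½)*29*(-1 - 1*29² + 269*29)/(-269 + 29)) = 1/(-61*(-69) + (½)*29*(-1 - 1*841 + 7801)/(-240)) = 1/(4209 + (½)*29*(-1/240)*(-1 - 841 + 7801)) = 1/(4209 + (½)*29*(-1/240)*6959) = 1/(4209 - 201811/480) = 1/(1818509/480) = 480/1818509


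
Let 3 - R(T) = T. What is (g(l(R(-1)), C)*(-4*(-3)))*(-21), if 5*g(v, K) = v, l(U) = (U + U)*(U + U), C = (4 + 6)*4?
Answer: -16128/5 ≈ -3225.6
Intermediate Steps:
R(T) = 3 - T
C = 40 (C = 10*4 = 40)
l(U) = 4*U**2 (l(U) = (2*U)*(2*U) = 4*U**2)
g(v, K) = v/5
(g(l(R(-1)), C)*(-4*(-3)))*(-21) = (((4*(3 - 1*(-1))**2)/5)*(-4*(-3)))*(-21) = (((4*(3 + 1)**2)/5)*12)*(-21) = (((4*4**2)/5)*12)*(-21) = (((4*16)/5)*12)*(-21) = (((1/5)*64)*12)*(-21) = ((64/5)*12)*(-21) = (768/5)*(-21) = -16128/5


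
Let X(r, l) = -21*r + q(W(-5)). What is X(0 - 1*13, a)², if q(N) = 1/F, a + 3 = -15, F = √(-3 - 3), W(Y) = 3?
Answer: (1638 - I*√6)²/36 ≈ 74529.0 - 222.9*I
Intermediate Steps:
F = I*√6 (F = √(-6) = I*√6 ≈ 2.4495*I)
a = -18 (a = -3 - 15 = -18)
q(N) = -I*√6/6 (q(N) = 1/(I*√6) = -I*√6/6)
X(r, l) = -21*r - I*√6/6
X(0 - 1*13, a)² = (-21*(0 - 1*13) - I*√6/6)² = (-21*(0 - 13) - I*√6/6)² = (-21*(-13) - I*√6/6)² = (273 - I*√6/6)²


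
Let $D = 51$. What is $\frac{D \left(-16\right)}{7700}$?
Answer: $- \frac{204}{1925} \approx -0.10597$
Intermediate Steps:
$\frac{D \left(-16\right)}{7700} = \frac{51 \left(-16\right)}{7700} = \left(-816\right) \frac{1}{7700} = - \frac{204}{1925}$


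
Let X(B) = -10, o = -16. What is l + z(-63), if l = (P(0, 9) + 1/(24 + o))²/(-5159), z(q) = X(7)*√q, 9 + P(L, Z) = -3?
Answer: -9025/330176 - 30*I*√7 ≈ -0.027334 - 79.373*I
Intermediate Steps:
P(L, Z) = -12 (P(L, Z) = -9 - 3 = -12)
z(q) = -10*√q
l = -9025/330176 (l = (-12 + 1/(24 - 16))²/(-5159) = (-12 + 1/8)²*(-1/5159) = (-12 + ⅛)²*(-1/5159) = (-95/8)²*(-1/5159) = (9025/64)*(-1/5159) = -9025/330176 ≈ -0.027334)
l + z(-63) = -9025/330176 - 30*I*√7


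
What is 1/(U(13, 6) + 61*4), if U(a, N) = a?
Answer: 1/257 ≈ 0.0038911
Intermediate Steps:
1/(U(13, 6) + 61*4) = 1/(13 + 61*4) = 1/(13 + 244) = 1/257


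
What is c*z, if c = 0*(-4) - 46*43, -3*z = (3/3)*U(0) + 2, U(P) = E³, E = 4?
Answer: 43516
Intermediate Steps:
U(P) = 64 (U(P) = 4³ = 64)
z = -22 (z = -((3/3)*64 + 2)/3 = -((3*(⅓))*64 + 2)/3 = -(1*64 + 2)/3 = -(64 + 2)/3 = -⅓*66 = -22)
c = -1978 (c = 0 - 1978 = -1978)
c*z = -1978*(-22) = 43516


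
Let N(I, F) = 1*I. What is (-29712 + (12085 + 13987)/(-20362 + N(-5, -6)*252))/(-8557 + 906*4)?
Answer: 321229468/53330663 ≈ 6.0234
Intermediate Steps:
N(I, F) = I
(-29712 + (12085 + 13987)/(-20362 + N(-5, -6)*252))/(-8557 + 906*4) = (-29712 + (12085 + 13987)/(-20362 - 5*252))/(-8557 + 906*4) = (-29712 + 26072/(-20362 - 1260))/(-8557 + 3624) = (-29712 + 26072/(-21622))/(-4933) = (-29712 + 26072*(-1/21622))*(-1/4933) = (-29712 - 13036/10811)*(-1/4933) = -321229468/10811*(-1/4933) = 321229468/53330663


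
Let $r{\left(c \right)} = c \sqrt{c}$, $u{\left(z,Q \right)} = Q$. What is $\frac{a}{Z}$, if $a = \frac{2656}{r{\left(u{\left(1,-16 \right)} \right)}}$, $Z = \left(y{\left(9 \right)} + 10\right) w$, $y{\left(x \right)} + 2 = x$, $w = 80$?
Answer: $\frac{83 i}{2720} \approx 0.030515 i$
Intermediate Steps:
$y{\left(x \right)} = -2 + x$
$r{\left(c \right)} = c^{\frac{3}{2}}$
$Z = 1360$ ($Z = \left(\left(-2 + 9\right) + 10\right) 80 = \left(7 + 10\right) 80 = 17 \cdot 80 = 1360$)
$a = \frac{83 i}{2}$ ($a = \frac{2656}{\left(-16\right)^{\frac{3}{2}}} = \frac{2656}{\left(-64\right) i} = 2656 \frac{i}{64} = \frac{83 i}{2} \approx 41.5 i$)
$\frac{a}{Z} = \frac{\frac{83}{2} i}{1360} = \frac{83 i}{2} \cdot \frac{1}{1360} = \frac{83 i}{2720}$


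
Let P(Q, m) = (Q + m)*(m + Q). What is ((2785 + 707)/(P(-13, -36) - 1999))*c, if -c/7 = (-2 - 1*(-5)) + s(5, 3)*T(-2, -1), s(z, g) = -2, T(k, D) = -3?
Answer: -36666/67 ≈ -547.25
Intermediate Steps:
P(Q, m) = (Q + m)**2 (P(Q, m) = (Q + m)*(Q + m) = (Q + m)**2)
c = -63 (c = -7*((-2 - 1*(-5)) - 2*(-3)) = -7*((-2 + 5) + 6) = -7*(3 + 6) = -7*9 = -63)
((2785 + 707)/(P(-13, -36) - 1999))*c = ((2785 + 707)/((-13 - 36)**2 - 1999))*(-63) = (3492/((-49)**2 - 1999))*(-63) = (3492/(2401 - 1999))*(-63) = (3492/402)*(-63) = (3492*(1/402))*(-63) = (582/67)*(-63) = -36666/67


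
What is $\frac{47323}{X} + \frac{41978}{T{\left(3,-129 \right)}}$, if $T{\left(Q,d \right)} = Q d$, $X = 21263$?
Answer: $- \frac{874264213}{8228781} \approx -106.24$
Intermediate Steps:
$\frac{47323}{X} + \frac{41978}{T{\left(3,-129 \right)}} = \frac{47323}{21263} + \frac{41978}{3 \left(-129\right)} = 47323 \cdot \frac{1}{21263} + \frac{41978}{-387} = \frac{47323}{21263} + 41978 \left(- \frac{1}{387}\right) = \frac{47323}{21263} - \frac{41978}{387} = - \frac{874264213}{8228781}$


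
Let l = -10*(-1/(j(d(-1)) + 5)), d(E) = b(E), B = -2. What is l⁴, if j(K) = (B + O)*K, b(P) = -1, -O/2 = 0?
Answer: 10000/2401 ≈ 4.1649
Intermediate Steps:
O = 0 (O = -2*0 = 0)
d(E) = -1
j(K) = -2*K (j(K) = (-2 + 0)*K = -2*K)
l = 10/7 (l = -10*(-1/(-2*(-1) + 5)) = -10*(-1/(2 + 5)) = -10/(7*(-1)) = -10/(-7) = -10*(-⅐) = 10/7 ≈ 1.4286)
l⁴ = (10/7)⁴ = 10000/2401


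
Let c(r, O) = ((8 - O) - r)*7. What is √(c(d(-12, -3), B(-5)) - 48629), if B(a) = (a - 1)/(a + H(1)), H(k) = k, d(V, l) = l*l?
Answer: I*√194586/2 ≈ 220.56*I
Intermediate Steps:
d(V, l) = l²
B(a) = (-1 + a)/(1 + a) (B(a) = (a - 1)/(a + 1) = (-1 + a)/(1 + a))
c(r, O) = 56 - 7*O - 7*r (c(r, O) = (8 - O - r)*7 = 56 - 7*O - 7*r)
√(c(d(-12, -3), B(-5)) - 48629) = √((56 - 7*(-1 - 5)/(1 - 5) - 7*(-3)²) - 48629) = √((56 - 7*(-6)/(-4) - 7*9) - 48629) = √((56 - (-7)*(-6)/4 - 63) - 48629) = √((56 - 7*3/2 - 63) - 48629) = √((56 - 21/2 - 63) - 48629) = √(-35/2 - 48629) = √(-97293/2) = I*√194586/2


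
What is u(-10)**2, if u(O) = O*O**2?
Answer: 1000000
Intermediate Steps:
u(O) = O**3
u(-10)**2 = ((-10)**3)**2 = (-1000)**2 = 1000000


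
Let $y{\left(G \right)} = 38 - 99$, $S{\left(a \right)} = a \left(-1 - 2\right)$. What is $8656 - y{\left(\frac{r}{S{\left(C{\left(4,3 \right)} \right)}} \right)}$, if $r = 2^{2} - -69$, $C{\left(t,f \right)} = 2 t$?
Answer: $8717$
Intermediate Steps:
$S{\left(a \right)} = - 3 a$ ($S{\left(a \right)} = a \left(-3\right) = - 3 a$)
$r = 73$ ($r = 4 + 69 = 73$)
$y{\left(G \right)} = -61$ ($y{\left(G \right)} = 38 - 99 = -61$)
$8656 - y{\left(\frac{r}{S{\left(C{\left(4,3 \right)} \right)}} \right)} = 8656 - -61 = 8656 + 61 = 8717$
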